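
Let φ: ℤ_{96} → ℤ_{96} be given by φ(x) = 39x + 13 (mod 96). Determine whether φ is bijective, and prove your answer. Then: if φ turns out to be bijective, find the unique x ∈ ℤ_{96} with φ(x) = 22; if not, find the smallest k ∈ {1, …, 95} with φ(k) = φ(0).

We have gcd(39, 96) = 3 > 1. Taking a = 0 and b = 32: φ(0) = 13 and φ(32) = 39·32 + 13 = 1261 ≡ 13 (mod 96).
So φ(0) = φ(32) while 0 ≠ 32, so φ is not injective, hence not bijective.
Since φ is not bijective, we find the least positive k with φ(k) = φ(0): this means 39k ≡ 0 (mod 96), i.e. 96 ∣ 39k. Since gcd(39, 96) = 3, dividing through by 3 this holds exactly when 32 ∣ 13k, and as gcd(13, 32) = 1, exactly when 32 ∣ k.
The smallest positive such k is 32.

32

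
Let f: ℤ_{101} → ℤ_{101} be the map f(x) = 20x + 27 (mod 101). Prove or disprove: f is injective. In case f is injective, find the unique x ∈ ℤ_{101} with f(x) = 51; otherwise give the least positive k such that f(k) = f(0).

If f(s) = f(t), then 20s ≡ 20t (mod 101). Because gcd(20, 101) = 1, we may cancel 20 to get s ≡ t (mod 101).
Hence f is injective.
We now compute 20⁻¹ mod 101 explicitly. Euclid's algorithm: 101 = 5·20 + 1; back-substituting gives 1 = 96·20 − 19·101, so 20⁻¹ ≡ 96 (mod 101).
Since f is injective, we find f⁻¹(51): we need 20x ≡ 51 − 27 ≡ 24 (mod 101). Using 20⁻¹ = 96: x ≡ 96·24 = 2304 = 22·101 + 82, so x = 82.
Check: f(82) = 20·82 + 27 = 1667 = 16·101 + 51 ≡ 51 (mod 101).

82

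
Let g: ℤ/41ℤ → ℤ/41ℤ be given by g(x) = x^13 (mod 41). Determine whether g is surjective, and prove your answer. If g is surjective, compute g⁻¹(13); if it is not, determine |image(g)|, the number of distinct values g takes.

12

Since 41 is prime, the nonzero elements of ℤ/41ℤ form a cyclic group of order 40.
As gcd(13, 40) = 1, raising to the 13th power is a bijection on this group: if x_1^13 ≡ x_2^13 then (x_1x_2^{−1})^13 = 1, and the only element of order dividing gcd(13, 40) = 1 is 1, so x_1 = x_2.
With g(0) = 0 this makes g injective on all of ℤ/41ℤ, hence bijective (finite equal-size domain and codomain). In particular g is surjective.
Since g is surjective, we find the preimage of 13. The inverse of x ↦ x^13 on (ℤ/41ℤ)^× is x ↦ x^37, because 13·37 = 481 = 12·40 + 1 ≡ 1 (mod 40) and x^{40} = 1 for x ≠ 0 (Fermat). So g⁻¹(13) = 13^37 mod 41.
Repeated squaring mod 41: 13^1 ≡ 13, 13^2 ≡ 13² = 169 ≡ 5, 13^4 ≡ 5² = 25, 13^8 ≡ 25² = 625 ≡ 10, 13^16 ≡ 10² = 100 ≡ 18, 13^32 ≡ 18² = 324 ≡ 37. Since 37 = 32 + 4 + 1, 13^37 ≡ 37·25·13: 37·25 = 925 ≡ 23, then 23·13 = 299 ≡ 12. So 13^37 ≡ 12 (mod 41).
Hence g⁻¹(13) = 12.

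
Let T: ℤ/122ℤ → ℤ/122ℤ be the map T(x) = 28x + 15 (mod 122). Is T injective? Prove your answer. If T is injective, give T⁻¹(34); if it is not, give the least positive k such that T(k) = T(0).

61

Recall that T is injective if T(s) = T(t) implies s = t.
We have gcd(28, 122) = 2 > 1. Taking s = 0 and t = 61: T(0) = 15 and T(61) = 28·61 + 15 = 1723 ≡ 15 (mod 122).
So T(0) = T(61) while 0 ≠ 61, hence T is not injective.
Since T is not injective, we find the least positive k with T(k) = T(0): this means 28k ≡ 0 (mod 122), i.e. 122 ∣ 28k. Since gcd(28, 122) = 2, dividing through by 2 this holds exactly when 61 ∣ 14k, and as gcd(14, 61) = 1, exactly when 61 ∣ k.
The smallest positive such k is 61.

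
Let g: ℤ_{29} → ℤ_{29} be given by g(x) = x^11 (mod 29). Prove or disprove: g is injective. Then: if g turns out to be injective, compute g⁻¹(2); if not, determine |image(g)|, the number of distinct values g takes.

10

Since 29 is prime, the nonzero elements of ℤ_{29} form a cyclic group of order 28.
As gcd(11, 28) = 1, raising to the 11th power is a bijection on this group: if u^11 ≡ v^11 then (uv^{−1})^11 = 1, and the only element of order dividing gcd(11, 28) = 1 is 1, so u = v.
With g(0) = 0 this makes g injective on all of ℤ_{29}, hence bijective (finite equal-size domain and codomain). In particular g is injective.
Since g is injective, we find the preimage of 2. The inverse of x ↦ x^11 on (ℤ_{29})^× is x ↦ x^23, because 11·23 = 253 = 9·28 + 1 ≡ 1 (mod 28) and x^{28} = 1 for x ≠ 0 (Fermat). So g⁻¹(2) = 2^23 mod 29.
Repeated squaring mod 29: 2^1 ≡ 2, 2^2 ≡ 2² = 4, 2^4 ≡ 4² = 16, 2^8 ≡ 16² = 256 ≡ 24, 2^16 ≡ 24² = 576 ≡ 25. Since 23 = 16 + 4 + 2 + 1, 2^23 ≡ 25·16·4·2: 25·16 = 400 ≡ 23, then 23·4 = 92 ≡ 5, then 5·2 = 10. So 2^23 ≡ 10 (mod 29).
Hence g⁻¹(2) = 10.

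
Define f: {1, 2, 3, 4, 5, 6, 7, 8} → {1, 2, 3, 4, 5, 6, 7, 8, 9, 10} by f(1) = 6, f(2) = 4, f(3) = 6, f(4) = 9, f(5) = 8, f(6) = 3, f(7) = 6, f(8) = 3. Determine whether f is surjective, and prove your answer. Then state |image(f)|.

5

No element maps to 1, so f is not surjective.
The image of f is {3, 4, 6, 8, 9}, which has 5 elements.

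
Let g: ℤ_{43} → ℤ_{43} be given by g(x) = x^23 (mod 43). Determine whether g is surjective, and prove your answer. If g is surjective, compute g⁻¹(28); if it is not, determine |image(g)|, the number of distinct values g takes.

12

Since 43 is prime, the nonzero elements of ℤ_{43} form a cyclic group of order 42.
As gcd(23, 42) = 1, raising to the 23rd power is a bijection on this group: if x_1^23 ≡ x_2^23 then (x_1x_2^{−1})^23 = 1, and the only element of order dividing gcd(23, 42) = 1 is 1, so x_1 = x_2.
With g(0) = 0 this makes g injective on all of ℤ_{43}, hence bijective (finite equal-size domain and codomain). In particular g is surjective.
Since g is surjective, we find the preimage of 28. The inverse of x ↦ x^23 on (ℤ_{43})^× is x ↦ x^11, because 23·11 = 253 = 6·42 + 1 ≡ 1 (mod 42) and x^{42} = 1 for x ≠ 0 (Fermat). So g⁻¹(28) = 28^11 mod 43.
Repeated squaring mod 43: 28^1 ≡ 28, 28^2 ≡ 28² = 784 ≡ 10, 28^4 ≡ 10² = 100 ≡ 14, 28^8 ≡ 14² = 196 ≡ 24. Since 11 = 8 + 2 + 1, 28^11 ≡ 24·10·28: 24·10 = 240 ≡ 25, then 25·28 = 700 ≡ 12. So 28^11 ≡ 12 (mod 43).
Hence g⁻¹(28) = 12.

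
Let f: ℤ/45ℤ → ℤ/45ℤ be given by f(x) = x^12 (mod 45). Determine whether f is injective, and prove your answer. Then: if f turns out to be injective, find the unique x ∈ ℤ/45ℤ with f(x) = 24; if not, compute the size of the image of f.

f(1) = 1^12 = 1.
f(2): Repeated squaring mod 45: 2^1 ≡ 2, 2^2 ≡ 2² = 4, 2^4 ≡ 4² = 16, 2^8 ≡ 16² = 256 ≡ 31. Since 12 = 8 + 4, 2^12 ≡ 31·16: 31·16 = 496 ≡ 1. So 2^12 ≡ 1 (mod 45).
So f(1) = f(2) = 1 while 1 ≠ 2, so f is not injective.
Since f is not injective, we determine |image(f)|. Computing x^12 mod 45 for each x (by repeated squaring, reducing mod 45 at every step), the values f(0), f(1), …, f(44) are: 0, 1, 1, 36, 1, 10, 36, 1, 1, 36, 10, 1, 36, 1, 1, 0, 1, 1, 36, 1, 10, 36, 1, 1, 36, 10, 1, 36, 1, 1, 0, 1, 1, 36, 1, 10, 36, 1, 1, 36, 10, 1, 36, 1, 1.
The distinct values are {0, 1, 10, 36}; there are 4 of them.

4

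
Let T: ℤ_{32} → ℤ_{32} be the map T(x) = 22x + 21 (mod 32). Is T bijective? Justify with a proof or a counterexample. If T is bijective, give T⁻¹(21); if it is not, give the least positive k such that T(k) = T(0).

We have gcd(22, 32) = 2 > 1. Taking s = 0 and t = 16: T(0) = 21 and T(16) = 22·16 + 21 = 373 ≡ 21 (mod 32).
So T(0) = T(16) while 0 ≠ 16, therefore T is not injective, hence not bijective.
Since T is not bijective, we find the least positive k with T(k) = T(0): this means 22k ≡ 0 (mod 32), i.e. 32 ∣ 22k. Since gcd(22, 32) = 2, dividing through by 2 this holds exactly when 16 ∣ 11k, and as gcd(11, 16) = 1, exactly when 16 ∣ k.
The smallest positive such k is 16.

16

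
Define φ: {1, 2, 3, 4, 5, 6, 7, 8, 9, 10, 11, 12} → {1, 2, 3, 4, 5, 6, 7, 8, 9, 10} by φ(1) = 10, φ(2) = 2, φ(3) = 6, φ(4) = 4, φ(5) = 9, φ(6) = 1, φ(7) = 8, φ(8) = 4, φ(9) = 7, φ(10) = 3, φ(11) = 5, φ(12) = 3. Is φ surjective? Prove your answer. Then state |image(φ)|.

10

Every element of the codomain has a preimage: 1 = φ(6), 2 = φ(2), 3 = φ(10), 4 = φ(4), 5 = φ(11), 6 = φ(3), 7 = φ(9), 8 = φ(7), 9 = φ(5), 10 = φ(1).
So φ is surjective.
The image of φ is {1, 2, 3, 4, 5, 6, 7, 8, 9, 10}, which has 10 elements.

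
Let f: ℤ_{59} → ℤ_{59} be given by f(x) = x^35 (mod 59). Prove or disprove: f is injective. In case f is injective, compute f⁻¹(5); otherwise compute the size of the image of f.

57

Since 59 is prime, the nonzero elements of ℤ_{59} form a cyclic group of order 58.
As gcd(35, 58) = 1, raising to the 35th power is a bijection on this group: if s^35 ≡ t^35 then (st^{−1})^35 = 1, and the only element of order dividing gcd(35, 58) = 1 is 1, so s = t.
With f(0) = 0 this makes f injective on all of ℤ_{59}, hence bijective (finite equal-size domain and codomain). In particular f is injective.
Since f is injective, we find the preimage of 5. The inverse of x ↦ x^35 on (ℤ_{59})^× is x ↦ x^5, because 35·5 = 175 = 3·58 + 1 ≡ 1 (mod 58) and x^{58} = 1 for x ≠ 0 (Fermat). So f⁻¹(5) = 5^5 mod 59.
Repeated squaring mod 59: 5^1 ≡ 5, 5^2 ≡ 5² = 25, 5^4 ≡ 25² = 625 ≡ 35. Since 5 = 4 + 1, 5^5 ≡ 35·5: 35·5 = 175 ≡ 57. So 5^5 ≡ 57 (mod 59).
Hence f⁻¹(5) = 57.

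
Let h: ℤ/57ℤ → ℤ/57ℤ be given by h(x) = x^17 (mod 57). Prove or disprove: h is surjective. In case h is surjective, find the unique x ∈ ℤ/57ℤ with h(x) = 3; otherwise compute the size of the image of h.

51

Computing x^17 mod 57 for each x (by repeated squaring, reducing mod 57 at every step), the values h(0), h(1), …, h(56) are: 0, 1, 29, 51, 43, 23, 54, 49, 50, 36, 40, 26, 27, 22, 53, 33, 25, 47, 18, 19, 20, 48, 13, 5, 42, 16, 11, 12, 55, 2, 45, 46, 41, 15, 52, 44, 9, 37, 38, 39, 10, 32, 24, 4, 35, 30, 31, 17, 21, 7, 8, 3, 34, 14, 6, 28, 56.
Every element of ℤ/57ℤ appears exactly once in this list, so h is a bijection, and in particular surjective.
Since h is surjective, we read off the preimage of 3 from the same table: h(51) = 3, so h⁻¹(3) = 51.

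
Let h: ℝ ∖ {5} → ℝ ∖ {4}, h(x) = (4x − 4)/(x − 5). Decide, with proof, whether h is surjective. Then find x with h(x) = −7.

For any y ≠ 4, solving y(x − 5) = 4x − 4 for x gives a well-defined x ≠ 5. So h is surjective.
Solving h(x) = −7: cross-multiplying gives 4x − 4 = −7(x − 5), which rearranges to 11x = 39, so x = 39/11.

39/11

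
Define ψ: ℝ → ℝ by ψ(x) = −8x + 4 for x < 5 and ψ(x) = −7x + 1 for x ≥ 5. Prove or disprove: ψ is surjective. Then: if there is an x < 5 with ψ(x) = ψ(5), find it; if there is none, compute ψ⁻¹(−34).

19/4

Both pieces are strictly decreasing (slopes −8 and −7), so each is injective on its own interval.
The left piece maps (−∞, 5) onto (−36, ∞); the right piece maps [5, ∞) onto (−∞, −34].
The union (−36, ∞) ∪ (−∞, −34] covers ℝ, so ψ is surjective.
For the follow-up: the images overlap, so an x < 5 with ψ(x) = ψ(5) exists. ψ(5) = −34; solving −8x + 4 = −34 for x < 5 gives x = (−34 − 4)/(−8) = 19/4.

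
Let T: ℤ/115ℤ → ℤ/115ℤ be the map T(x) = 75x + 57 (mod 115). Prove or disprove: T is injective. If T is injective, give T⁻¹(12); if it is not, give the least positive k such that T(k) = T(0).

23

We have gcd(75, 115) = 5 > 1. Taking x_1 = 0 and x_2 = 23: T(0) = 57 and T(23) = 75·23 + 57 = 1782 ≡ 57 (mod 115).
So T(0) = T(23) while 0 ≠ 23, hence T is not injective.
Since T is not injective, we find the least positive k with T(k) = T(0): this means 75k ≡ 0 (mod 115), i.e. 115 ∣ 75k. Since gcd(75, 115) = 5, dividing through by 5 this holds exactly when 23 ∣ 15k, and as gcd(15, 23) = 1, exactly when 23 ∣ k.
The smallest positive such k is 23.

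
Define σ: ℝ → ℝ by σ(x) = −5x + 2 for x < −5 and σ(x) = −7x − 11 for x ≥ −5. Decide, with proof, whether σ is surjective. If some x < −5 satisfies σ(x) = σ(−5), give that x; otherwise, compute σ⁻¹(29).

-27/5

Both pieces are strictly decreasing (slopes −5 and −7), so each is injective on its own interval.
The left piece maps (−∞, −5) onto (27, ∞); the right piece maps [−5, ∞) onto (−∞, 24].
The union (27, ∞) ∪ (−∞, 24] omits the interval between 27 and 24; in particular 27 has no preimage. So σ is not surjective.
Because the two images are disjoint, no x < −5 has σ(x) = σ(−5), so we compute σ⁻¹(29): 29 lies in (27, ∞), so solve −5x + 2 = 29: x = (29 − 2)/(−5) = −27/5.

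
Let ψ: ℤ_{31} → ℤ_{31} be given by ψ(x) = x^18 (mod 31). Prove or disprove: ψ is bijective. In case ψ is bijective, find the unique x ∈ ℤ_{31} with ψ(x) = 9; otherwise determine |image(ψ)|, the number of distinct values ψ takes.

6

ψ(1) = 1^18 = 1.
ψ(5): Repeated squaring mod 31: 5^1 ≡ 5, 5^2 ≡ 5² = 25, 5^4 ≡ 25² = 625 ≡ 5, 5^8 ≡ 5² = 25, 5^16 ≡ 25² = 625 ≡ 5. Since 18 = 16 + 2, 5^18 ≡ 5·25: 5·25 = 125 ≡ 1. So 5^18 ≡ 1 (mod 31).
So ψ(1) = ψ(5) = 1 while 1 ≠ 5, thus ψ is not injective, hence not bijective.
Since ψ is not bijective, we determine |image(ψ)|. Computing x^18 mod 31 for each x (by repeated squaring, reducing mod 31 at every step), the values ψ(0), ψ(1), …, ψ(30) are: 0, 1, 8, 4, 2, 1, 1, 2, 16, 16, 8, 2, 8, 4, 16, 4, 4, 16, 4, 8, 2, 8, 16, 16, 2, 1, 1, 2, 4, 8, 1.
The distinct values are {0, 1, 2, 4, 8, 16}; there are 6 of them.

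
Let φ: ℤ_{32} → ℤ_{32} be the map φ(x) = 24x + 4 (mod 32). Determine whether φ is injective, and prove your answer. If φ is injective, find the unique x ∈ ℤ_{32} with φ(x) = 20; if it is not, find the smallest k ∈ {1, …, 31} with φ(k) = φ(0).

4

By definition, φ is injective when φ(x_1) = φ(x_2) forces x_1 = x_2.
We have gcd(24, 32) = 8 > 1. Taking x_1 = 0 and x_2 = 4: φ(0) = 4 and φ(4) = 24·4 + 4 = 100 ≡ 4 (mod 32).
So φ(0) = φ(4) while 0 ≠ 4, thus φ is not injective.
Since φ is not injective, we find the least positive k with φ(k) = φ(0): this means 24k ≡ 0 (mod 32), i.e. 32 ∣ 24k. Since gcd(24, 32) = 8, dividing through by 8 this holds exactly when 4 ∣ 3k, and as gcd(3, 4) = 1, exactly when 4 ∣ k.
The smallest positive such k is 4.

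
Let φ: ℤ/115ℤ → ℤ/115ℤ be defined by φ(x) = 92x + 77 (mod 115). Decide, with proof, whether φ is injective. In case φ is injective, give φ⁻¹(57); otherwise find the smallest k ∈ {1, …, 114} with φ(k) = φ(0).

5

We have gcd(92, 115) = 23 > 1. Taking a = 0 and b = 5: φ(0) = 77 and φ(5) = 92·5 + 77 = 537 ≡ 77 (mod 115).
So φ(0) = φ(5) while 0 ≠ 5, hence φ is not injective.
Since φ is not injective, we find the least positive k with φ(k) = φ(0): this means 92k ≡ 0 (mod 115), i.e. 115 ∣ 92k. Since gcd(92, 115) = 23, dividing through by 23 this holds exactly when 5 ∣ 4k, and as gcd(4, 5) = 1, exactly when 5 ∣ k.
The smallest positive such k is 5.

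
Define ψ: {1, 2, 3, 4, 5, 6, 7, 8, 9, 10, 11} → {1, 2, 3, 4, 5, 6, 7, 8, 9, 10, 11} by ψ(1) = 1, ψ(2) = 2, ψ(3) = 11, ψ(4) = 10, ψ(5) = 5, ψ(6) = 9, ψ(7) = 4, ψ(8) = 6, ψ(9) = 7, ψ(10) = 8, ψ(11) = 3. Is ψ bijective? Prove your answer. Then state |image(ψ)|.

11

The values 1, 2, 11, 10, 5, 9, 4, 6, 7, 8, 3 are a permutation of {1, 2, 3, 4, 5, 6, 7, 8, 9, 10, 11}: each element appears exactly once.
So ψ is injective and surjective, hence bijective.
The image of ψ is {1, 2, 3, 4, 5, 6, 7, 8, 9, 10, 11}, which has 11 elements.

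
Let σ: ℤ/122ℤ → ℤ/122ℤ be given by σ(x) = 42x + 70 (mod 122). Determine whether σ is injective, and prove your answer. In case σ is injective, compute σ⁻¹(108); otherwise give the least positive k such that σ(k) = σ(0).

By definition, injectivity means: for all s, t in the domain, σ(s) = σ(t) implies s = t.
We have gcd(42, 122) = 2 > 1. Taking s = 0 and t = 61: σ(0) = 70 and σ(61) = 42·61 + 70 = 2632 ≡ 70 (mod 122).
So σ(0) = σ(61) while 0 ≠ 61, hence σ is not injective.
Since σ is not injective, we find the least positive k with σ(k) = σ(0): this means 42k ≡ 0 (mod 122), i.e. 122 ∣ 42k. Since gcd(42, 122) = 2, dividing through by 2 this holds exactly when 61 ∣ 21k, and as gcd(21, 61) = 1, exactly when 61 ∣ k.
The smallest positive such k is 61.

61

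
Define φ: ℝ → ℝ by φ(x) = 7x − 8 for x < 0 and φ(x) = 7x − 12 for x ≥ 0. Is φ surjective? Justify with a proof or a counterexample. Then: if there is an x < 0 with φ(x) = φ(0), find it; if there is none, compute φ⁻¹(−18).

-4/7

Both pieces are strictly increasing (slopes 7 and 7), so each is injective on its own interval.
The left piece maps (−∞, 0) onto (−∞, −8); the right piece maps [0, ∞) onto [−12, ∞).
The union (−∞, −8) ∪ [−12, ∞) covers ℝ, so φ is surjective.
For the follow-up: the images overlap, so an x < 0 with φ(x) = φ(0) exists. φ(0) = −12; solving 7x − 8 = −12 for x < 0 gives x = (−12 + 8)/7 = −4/7.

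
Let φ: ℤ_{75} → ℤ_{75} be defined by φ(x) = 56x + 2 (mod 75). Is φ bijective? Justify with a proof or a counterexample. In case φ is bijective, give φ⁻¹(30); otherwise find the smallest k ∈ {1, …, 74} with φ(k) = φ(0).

38

Recall that φ is injective if φ(s) = φ(t) implies s = t.
Suppose φ(s) = φ(t) in ℤ_{75}. Then 56s + 2 ≡ 56t + 2 (mod 75), so 56(s − t) ≡ 0 (mod 75).
Since gcd(56, 75) = 1, 56 is invertible modulo 75, so s − t ≡ 0 (mod 75), i.e. s = t.
We now compute 56⁻¹ mod 75 explicitly. Euclid's algorithm: 75 = 1·56 + 19, 56 = 2·19 + 18, 19 = 1·18 + 1; back-substituting gives 1 = 71·56 − 53·75, so 56⁻¹ ≡ 71 (mod 75).
For any y ∈ ℤ_{75}, x = 71(y − 2) mod 75 satisfies φ(x) = 56·71(y − 2) + 2 ≡ y (since 56·71 ≡ 1 mod 75). So every y has a preimage.
So φ is bijective.
Since φ is bijective, we compute φ⁻¹(30): solve 56x + 2 ≡ 30 (mod 75), i.e. 56x ≡ 28 (mod 75).
Multiplying by 56⁻¹ = 71 gives x ≡ 71·28 = 1988 = 26·75 + 38 ≡ 38 (mod 75).
Check: φ(38) = 56·38 + 2 = 2130 = 28·75 + 30 ≡ 30 (mod 75).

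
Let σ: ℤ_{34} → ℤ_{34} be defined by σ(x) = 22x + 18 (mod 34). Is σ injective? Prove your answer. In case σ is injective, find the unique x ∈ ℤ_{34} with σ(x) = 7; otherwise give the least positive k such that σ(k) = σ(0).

17

Recall: σ is injective when σ(u) = σ(v) forces u = v.
We have gcd(22, 34) = 2 > 1. Taking u = 0 and v = 17: σ(0) = 18 and σ(17) = 22·17 + 18 = 392 ≡ 18 (mod 34).
So σ(0) = σ(17) while 0 ≠ 17, so σ is not injective.
Since σ is not injective, we find the least positive k with σ(k) = σ(0): this means 22k ≡ 0 (mod 34), i.e. 34 ∣ 22k. Since gcd(22, 34) = 2, dividing through by 2 this holds exactly when 17 ∣ 11k, and as gcd(11, 17) = 1, exactly when 17 ∣ k.
The smallest positive such k is 17.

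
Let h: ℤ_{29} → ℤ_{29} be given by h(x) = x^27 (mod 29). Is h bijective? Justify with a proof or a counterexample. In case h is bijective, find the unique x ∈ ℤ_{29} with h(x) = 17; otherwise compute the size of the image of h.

12

Since 29 is prime, the nonzero elements of ℤ_{29} form a cyclic group of order 28.
As gcd(27, 28) = 1, raising to the 27th power is a bijection on this group: if u^27 ≡ v^27 then (uv^{−1})^27 = 1, and the only element of order dividing gcd(27, 28) = 1 is 1, so u = v.
With h(0) = 0 this makes h injective on all of ℤ_{29}, hence bijective (finite equal-size domain and codomain). In particular h is bijective.
Since h is bijective, we find the preimage of 17. The inverse of x ↦ x^27 on (ℤ_{29})^× is x ↦ x^27, because 27·27 = 729 = 26·28 + 1 ≡ 1 (mod 28) and x^{28} = 1 for x ≠ 0 (Fermat). So h⁻¹(17) = 17^27 mod 29.
Repeated squaring mod 29: 17^1 ≡ 17, 17^2 ≡ 17² = 289 ≡ 28, 17^4 ≡ 28² = 784 ≡ 1, 17^8 ≡ 1² = 1, 17^16 ≡ 1² = 1. Since 27 = 16 + 8 + 2 + 1, 17^27 ≡ 1·1·28·17: 1·1 = 1, then 1·28 = 28, then 28·17 = 476 ≡ 12. So 17^27 ≡ 12 (mod 29).
Hence h⁻¹(17) = 12.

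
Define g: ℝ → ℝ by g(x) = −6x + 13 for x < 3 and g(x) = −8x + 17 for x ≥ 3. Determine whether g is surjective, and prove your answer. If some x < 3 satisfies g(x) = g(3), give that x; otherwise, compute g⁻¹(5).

Both pieces are strictly decreasing (slopes −6 and −8), so each is injective on its own interval.
The left piece maps (−∞, 3) onto (−5, ∞); the right piece maps [3, ∞) onto (−∞, −7].
The union (−5, ∞) ∪ (−∞, −7] omits the interval between −5 and −7; in particular −5 has no preimage. So g is not surjective.
Because the two images are disjoint, no x < 3 has g(x) = g(3), so we compute g⁻¹(5): 5 lies in (−5, ∞), so solve −6x + 13 = 5: x = (5 − 13)/(−6) = 4/3.

4/3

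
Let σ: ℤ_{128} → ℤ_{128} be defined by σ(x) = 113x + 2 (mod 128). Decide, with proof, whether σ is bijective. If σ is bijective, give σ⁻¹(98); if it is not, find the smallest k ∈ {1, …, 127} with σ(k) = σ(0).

Suppose σ(x_1) = σ(x_2) in ℤ_{128}. Then 113x_1 + 2 ≡ 113x_2 + 2 (mod 128), so 113(x_1 − x_2) ≡ 0 (mod 128).
Since gcd(113, 128) = 1, 113 is invertible modulo 128, so x_1 − x_2 ≡ 0 (mod 128), i.e. x_1 = x_2.
We now compute 113⁻¹ mod 128 explicitly. Euclid's algorithm: 128 = 1·113 + 15, 113 = 7·15 + 8, 15 = 1·8 + 7, 8 = 1·7 + 1; back-substituting gives 1 = 17·113 − 15·128, so 113⁻¹ ≡ 17 (mod 128).
For any y ∈ ℤ_{128}, x = 17(y − 2) mod 128 satisfies σ(x) = 113·17(y − 2) + 2 ≡ y (since 113·17 ≡ 1 mod 128). So every y has a preimage.
Therefore σ is bijective.
Since σ is bijective, we find σ⁻¹(98): we need 113x ≡ 98 − 2 ≡ 96 (mod 128). Using 113⁻¹ = 17: x ≡ 17·96 = 1632 = 12·128 + 96, so x = 96.
Check: σ(96) = 113·96 + 2 = 10850 = 84·128 + 98 ≡ 98 (mod 128).

96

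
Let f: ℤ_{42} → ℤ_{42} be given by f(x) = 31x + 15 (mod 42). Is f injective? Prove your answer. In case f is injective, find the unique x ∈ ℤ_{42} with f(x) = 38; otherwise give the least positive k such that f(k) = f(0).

17

Suppose f(s) = f(t) in ℤ_{42}. Then 31s + 15 ≡ 31t + 15 (mod 42), therefore 31(s − t) ≡ 0 (mod 42).
Since gcd(31, 42) = 1, 31 is invertible modulo 42, hence s − t ≡ 0 (mod 42), i.e. s = t.
Thus f is injective.
We now compute 31⁻¹ mod 42 explicitly. Euclid's algorithm: 42 = 1·31 + 11, 31 = 2·11 + 9, 11 = 1·9 + 2, 9 = 4·2 + 1; back-substituting gives 1 = 19·31 − 14·42, so 31⁻¹ ≡ 19 (mod 42).
Since f is injective, we find f⁻¹(38): we need 31x ≡ 38 − 15 ≡ 23 (mod 42). Using 31⁻¹ = 19: x ≡ 19·23 = 437 = 10·42 + 17, so x = 17.
Check: f(17) = 31·17 + 15 = 542 = 12·42 + 38 ≡ 38 (mod 42).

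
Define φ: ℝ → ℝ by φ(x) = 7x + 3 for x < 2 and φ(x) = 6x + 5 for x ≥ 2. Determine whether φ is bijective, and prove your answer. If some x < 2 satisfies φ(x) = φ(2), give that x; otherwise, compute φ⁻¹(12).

Both pieces are strictly increasing (slopes 7 and 6), so each is injective on its own interval.
The left piece maps (−∞, 2) onto (−∞, 17); the right piece maps [2, ∞) onto [17, ∞).
Since 17 = 17, the images partition ℝ: φ is injective and surjective, hence bijective.
Because the two images are disjoint, no x < 2 has φ(x) = φ(2), so we compute φ⁻¹(12): 12 lies in (−∞, 17), so solve 7x + 3 = 12: x = (12 − 3)/7 = 9/7.

9/7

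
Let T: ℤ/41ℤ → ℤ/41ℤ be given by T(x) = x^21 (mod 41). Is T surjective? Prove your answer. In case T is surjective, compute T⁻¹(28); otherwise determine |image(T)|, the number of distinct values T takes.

Since 41 is prime, the nonzero elements of ℤ/41ℤ form a cyclic group of order 40.
As gcd(21, 40) = 1, raising to the 21st power is a bijection on this group: if s^21 ≡ t^21 then (st^{−1})^21 = 1, and the only element of order dividing gcd(21, 40) = 1 is 1, so s = t.
With T(0) = 0 this makes T injective on all of ℤ/41ℤ, hence bijective (finite equal-size domain and codomain). In particular T is surjective.
Since T is surjective, we find the preimage of 28. The inverse of x ↦ x^21 on (ℤ/41ℤ)^× is x ↦ x^21, because 21·21 = 441 = 11·40 + 1 ≡ 1 (mod 40) and x^{40} = 1 for x ≠ 0 (Fermat). So T⁻¹(28) = 28^21 mod 41.
Repeated squaring mod 41: 28^1 ≡ 28, 28^2 ≡ 28² = 784 ≡ 5, 28^4 ≡ 5² = 25, 28^8 ≡ 25² = 625 ≡ 10, 28^16 ≡ 10² = 100 ≡ 18. Since 21 = 16 + 4 + 1, 28^21 ≡ 18·25·28: 18·25 = 450 ≡ 40, then 40·28 = 1120 ≡ 13. So 28^21 ≡ 13 (mod 41).
Hence T⁻¹(28) = 13.

13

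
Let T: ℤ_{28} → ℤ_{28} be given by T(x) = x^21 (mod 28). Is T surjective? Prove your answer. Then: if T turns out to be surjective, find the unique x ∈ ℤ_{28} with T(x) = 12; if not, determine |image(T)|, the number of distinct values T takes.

T(2): Repeated squaring mod 28: 2^1 ≡ 2, 2^2 ≡ 2² = 4, 2^4 ≡ 4² = 16, 2^8 ≡ 16² = 256 ≡ 4, 2^16 ≡ 4² = 16. Since 21 = 16 + 4 + 1, 2^21 ≡ 16·16·2: 16·16 = 256 ≡ 4, then 4·2 = 8. So 2^21 ≡ 8 (mod 28).
T(4): Repeated squaring mod 28: 4^1 ≡ 4, 4^2 ≡ 4² = 16, 4^4 ≡ 16² = 256 ≡ 4, 4^8 ≡ 4² = 16, 4^16 ≡ 16² = 256 ≡ 4. Since 21 = 16 + 4 + 1, 4^21 ≡ 4·4·4: 4·4 = 16, then 16·4 = 64 ≡ 8. So 4^21 ≡ 8 (mod 28).
So T(2) = T(4) = 8 while 2 ≠ 4, hence T is not injective.
A non-injective map from the 28-element set ℤ_{28} to itself takes at most 27 distinct values, so it cannot be surjective. Hence T is not surjective.
Since T is not surjective, we determine |image(T)|. Computing x^21 mod 28 for each x (by repeated squaring, reducing mod 28 at every step), the values T(0), T(1), …, T(27) are: 0, 1, 8, 27, 8, 13, 20, 7, 8, 1, 20, 15, 20, 13, 0, 15, 8, 13, 8, 27, 20, 21, 8, 15, 20, 1, 20, 27.
The distinct values are {0, 1, 7, 8, 13, 15, 20, 21, 27}; there are 9 of them.

9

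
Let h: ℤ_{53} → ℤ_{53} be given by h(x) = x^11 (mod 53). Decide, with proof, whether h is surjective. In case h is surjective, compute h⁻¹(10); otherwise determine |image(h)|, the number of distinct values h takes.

49

Since 53 is prime, the nonzero elements of ℤ_{53} form a cyclic group of order 52.
As gcd(11, 52) = 1, raising to the 11th power is a bijection on this group: if x_1^11 ≡ x_2^11 then (x_1x_2^{−1})^11 = 1, and the only element of order dividing gcd(11, 52) = 1 is 1, so x_1 = x_2.
With h(0) = 0 this makes h injective on all of ℤ_{53}, hence bijective (finite equal-size domain and codomain). In particular h is surjective.
Since h is surjective, we find the preimage of 10. The inverse of x ↦ x^11 on (ℤ_{53})^× is x ↦ x^19, because 11·19 = 209 = 4·52 + 1 ≡ 1 (mod 52) and x^{52} = 1 for x ≠ 0 (Fermat). So h⁻¹(10) = 10^19 mod 53.
Repeated squaring mod 53: 10^1 ≡ 10, 10^2 ≡ 10² = 100 ≡ 47, 10^4 ≡ 47² = 2209 ≡ 36, 10^8 ≡ 36² = 1296 ≡ 24, 10^16 ≡ 24² = 576 ≡ 46. Since 19 = 16 + 2 + 1, 10^19 ≡ 46·47·10: 46·47 = 2162 ≡ 42, then 42·10 = 420 ≡ 49. So 10^19 ≡ 49 (mod 53).
Hence h⁻¹(10) = 49.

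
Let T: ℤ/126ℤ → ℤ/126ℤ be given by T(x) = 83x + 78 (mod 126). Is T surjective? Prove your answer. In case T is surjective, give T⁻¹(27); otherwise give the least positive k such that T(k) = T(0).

Since gcd(83, 126) = 1, 83 is invertible modulo 126. Euclid's algorithm: 126 = 1·83 + 43, 83 = 1·43 + 40, 43 = 1·40 + 3, 40 = 13·3 + 1; back-substituting gives 1 = 41·83 − 27·126, so 83⁻¹ ≡ 41 (mod 126).
Then y ↦ 41(y − 78) is a two-sided inverse to T, so every y ∈ ℤ/126ℤ has a preimage.
Thus T is surjective.
Since T is surjective, we compute T⁻¹(27): solve 83x + 78 ≡ 27 (mod 126), i.e. 83x ≡ 75 (mod 126).
Multiplying by 83⁻¹ = 41 gives x ≡ 41·75 = 3075 = 24·126 + 51 ≡ 51 (mod 126).
Check: T(51) = 83·51 + 78 = 4311 = 34·126 + 27 ≡ 27 (mod 126).

51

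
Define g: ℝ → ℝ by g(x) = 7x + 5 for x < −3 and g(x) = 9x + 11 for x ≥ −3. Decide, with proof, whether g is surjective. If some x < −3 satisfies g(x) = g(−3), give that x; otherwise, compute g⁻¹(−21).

-26/7

Both pieces are strictly increasing (slopes 7 and 9), so each is injective on its own interval.
The left piece maps (−∞, −3) onto (−∞, −16); the right piece maps [−3, ∞) onto [−16, ∞).
These images together cover ℝ, so g is surjective.
Because the two images are disjoint, no x < −3 has g(x) = g(−3), so we compute g⁻¹(−21): −21 lies in (−∞, −16), so solve 7x + 5 = −21: x = (−21 − 5)/7 = −26/7.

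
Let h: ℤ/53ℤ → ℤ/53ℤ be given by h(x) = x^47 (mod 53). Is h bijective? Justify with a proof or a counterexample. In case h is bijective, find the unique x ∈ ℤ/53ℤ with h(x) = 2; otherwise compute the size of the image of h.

Since 53 is prime, the nonzero elements of ℤ/53ℤ form a cyclic group of order 52.
As gcd(47, 52) = 1, raising to the 47th power is a bijection on this group: if u^47 ≡ v^47 then (uv^{−1})^47 = 1, and the only element of order dividing gcd(47, 52) = 1 is 1, so u = v.
With h(0) = 0 this makes h injective on all of ℤ/53ℤ, hence bijective (finite equal-size domain and codomain). In particular h is bijective.
Since h is bijective, we find the preimage of 2. The inverse of x ↦ x^47 on (ℤ/53ℤ)^× is x ↦ x^31, because 47·31 = 1457 = 28·52 + 1 ≡ 1 (mod 52) and x^{52} = 1 for x ≠ 0 (Fermat). So h⁻¹(2) = 2^31 mod 53.
Repeated squaring mod 53: 2^1 ≡ 2, 2^2 ≡ 2² = 4, 2^4 ≡ 4² = 16, 2^8 ≡ 16² = 256 ≡ 44, 2^16 ≡ 44² = 1936 ≡ 28. Since 31 = 16 + 8 + 4 + 2 + 1, 2^31 ≡ 28·44·16·4·2: 28·44 = 1232 ≡ 13, then 13·16 = 208 ≡ 49, then 49·4 = 196 ≡ 37, then 37·2 = 74 ≡ 21. So 2^31 ≡ 21 (mod 53).
Hence h⁻¹(2) = 21.

21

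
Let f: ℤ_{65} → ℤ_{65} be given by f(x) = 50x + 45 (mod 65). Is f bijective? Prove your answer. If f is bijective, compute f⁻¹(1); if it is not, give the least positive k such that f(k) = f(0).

13

We have gcd(50, 65) = 5 > 1. Taking a = 0 and b = 13: f(0) = 45 and f(13) = 50·13 + 45 = 695 ≡ 45 (mod 65).
So f(0) = f(13) while 0 ≠ 13, hence f is not injective, hence not bijective.
Since f is not bijective, we find the least positive k with f(k) = f(0): this means 50k ≡ 0 (mod 65), i.e. 65 ∣ 50k. Since gcd(50, 65) = 5, dividing through by 5 this holds exactly when 13 ∣ 10k, and as gcd(10, 13) = 1, exactly when 13 ∣ k.
The smallest positive such k is 13.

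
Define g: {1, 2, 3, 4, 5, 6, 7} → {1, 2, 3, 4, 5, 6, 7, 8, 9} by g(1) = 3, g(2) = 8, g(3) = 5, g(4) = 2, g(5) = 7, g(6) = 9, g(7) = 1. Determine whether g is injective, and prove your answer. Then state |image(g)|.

7

The values g(1), …, g(7) are 3, 8, 5, 2, 7, 9, 1 — all distinct.
So g(s) = g(t) only when s = t, and g is injective.
The image of g is {1, 2, 3, 5, 7, 8, 9}, which has 7 elements.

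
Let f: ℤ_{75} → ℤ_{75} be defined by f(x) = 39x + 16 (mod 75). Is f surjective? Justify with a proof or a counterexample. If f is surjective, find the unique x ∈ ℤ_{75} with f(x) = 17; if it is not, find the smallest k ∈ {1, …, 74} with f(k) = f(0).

Recall that f is surjective if every y in the codomain equals f(x) for some x in the domain.
Since gcd(39, 75) = 3, we have 39x ≡ 0 (mod 3) for all x, so f(x) ≡ 1 (mod 3).
But 0 ≢ 1 (mod 3), so 0 ∈ ℤ_{75} has no preimage. Hence f is not surjective.
Since f is not surjective, we find the least positive k with f(k) = f(0): this means 39k ≡ 0 (mod 75), i.e. 75 ∣ 39k. Since gcd(39, 75) = 3, dividing through by 3 this holds exactly when 25 ∣ 13k, and as gcd(13, 25) = 1, exactly when 25 ∣ k.
The smallest positive such k is 25.

25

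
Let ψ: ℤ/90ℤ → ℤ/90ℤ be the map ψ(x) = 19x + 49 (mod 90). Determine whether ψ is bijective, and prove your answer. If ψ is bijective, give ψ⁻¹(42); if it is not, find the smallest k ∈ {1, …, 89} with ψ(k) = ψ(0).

47

If ψ(u) = ψ(v), then 19u ≡ 19v (mod 90). Because gcd(19, 90) = 1, we may cancel 19 to get u ≡ v (mod 90).
We now compute 19⁻¹ mod 90 explicitly. Euclid's algorithm: 90 = 4·19 + 14, 19 = 1·14 + 5, 14 = 2·5 + 4, 5 = 1·4 + 1; back-substituting gives 1 = 19·19 − 4·90, so 19⁻¹ ≡ 19 (mod 90).
For any y ∈ ℤ/90ℤ, x = 19(y − 49) mod 90 satisfies ψ(x) = 19·19(y − 49) + 49 ≡ y (since 19·19 ≡ 1 mod 90). So every y has a preimage.
Hence ψ is bijective.
Since ψ is bijective, we find ψ⁻¹(42): we need 19x ≡ 42 − 49 ≡ 83 (mod 90). Using 19⁻¹ = 19: x ≡ 19·83 = 1577 = 17·90 + 47, so x = 47.
Check: ψ(47) = 19·47 + 49 = 942 = 10·90 + 42 ≡ 42 (mod 90).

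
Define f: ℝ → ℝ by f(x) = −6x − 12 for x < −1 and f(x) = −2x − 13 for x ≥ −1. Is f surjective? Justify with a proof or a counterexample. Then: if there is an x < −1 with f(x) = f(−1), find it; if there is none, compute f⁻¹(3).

Both pieces are strictly decreasing (slopes −6 and −2), so each is injective on its own interval.
The left piece maps (−∞, −1) onto (−6, ∞); the right piece maps [−1, ∞) onto (−∞, −11].
The union (−6, ∞) ∪ (−∞, −11] omits the interval between −6 and −11; in particular −6 has no preimage. So f is not surjective.
Because the two images are disjoint, no x < −1 has f(x) = f(−1), so we compute f⁻¹(3): 3 lies in (−6, ∞), so solve −6x − 12 = 3: x = (3 + 12)/(−6) = −5/2.

-5/2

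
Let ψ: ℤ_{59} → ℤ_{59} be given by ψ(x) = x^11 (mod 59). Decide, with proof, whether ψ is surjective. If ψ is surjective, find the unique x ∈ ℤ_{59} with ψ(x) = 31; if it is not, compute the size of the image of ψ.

Since 59 is prime, the nonzero elements of ℤ_{59} form a cyclic group of order 58.
As gcd(11, 58) = 1, raising to the 11th power is a bijection on this group: if x_1^11 ≡ x_2^11 then (x_1x_2^{−1})^11 = 1, and the only element of order dividing gcd(11, 58) = 1 is 1, so x_1 = x_2.
With ψ(0) = 0 this makes ψ injective on all of ℤ_{59}, hence bijective (finite equal-size domain and codomain). In particular ψ is surjective.
Since ψ is surjective, we find the preimage of 31. The inverse of x ↦ x^11 on (ℤ_{59})^× is x ↦ x^37, because 11·37 = 407 = 7·58 + 1 ≡ 1 (mod 58) and x^{58} = 1 for x ≠ 0 (Fermat). So ψ⁻¹(31) = 31^37 mod 59.
Repeated squaring mod 59: 31^1 ≡ 31, 31^2 ≡ 31² = 961 ≡ 17, 31^4 ≡ 17² = 289 ≡ 53, 31^8 ≡ 53² = 2809 ≡ 36, 31^16 ≡ 36² = 1296 ≡ 57, 31^32 ≡ 57² = 3249 ≡ 4. Since 37 = 32 + 4 + 1, 31^37 ≡ 4·53·31: 4·53 = 212 ≡ 35, then 35·31 = 1085 ≡ 23. So 31^37 ≡ 23 (mod 59).
Hence ψ⁻¹(31) = 23.

23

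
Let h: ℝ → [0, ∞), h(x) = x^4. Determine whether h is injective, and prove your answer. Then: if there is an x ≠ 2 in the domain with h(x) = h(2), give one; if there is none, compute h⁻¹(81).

h(2) = 16 = (−2)^4 = h(−2) (since 4 is even), with 2 ≠ −2. So h is not injective.
For the follow-up, such an x exists: taking x = −2 ∈ ℝ gives h(−2) = 16 = h(2) with −2 ≠ 2.

-2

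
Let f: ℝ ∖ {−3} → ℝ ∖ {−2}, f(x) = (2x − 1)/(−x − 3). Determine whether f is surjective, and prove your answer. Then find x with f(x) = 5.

For any y ≠ −2, solving y(−x − 3) = 2x − 1 for x gives a well-defined x ≠ −3. So f is surjective.
Solving f(x) = 5: cross-multiplying gives 2x − 1 = 5(−x − 3), which rearranges to 7x = −14, so x = −2.

-2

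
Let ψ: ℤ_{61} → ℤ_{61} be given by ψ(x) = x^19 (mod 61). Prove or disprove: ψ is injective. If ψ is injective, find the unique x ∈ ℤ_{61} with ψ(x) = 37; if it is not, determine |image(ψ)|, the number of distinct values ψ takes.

33

Since 61 is prime, the nonzero elements of ℤ_{61} form a cyclic group of order 60.
As gcd(19, 60) = 1, raising to the 19th power is a bijection on this group: if s^19 ≡ t^19 then (st^{−1})^19 = 1, and the only element of order dividing gcd(19, 60) = 1 is 1, so s = t.
With ψ(0) = 0 this makes ψ injective on all of ℤ_{61}, hence bijective (finite equal-size domain and codomain). In particular ψ is injective.
Since ψ is injective, we find the preimage of 37. The inverse of x ↦ x^19 on (ℤ_{61})^× is x ↦ x^19, because 19·19 = 361 = 6·60 + 1 ≡ 1 (mod 60) and x^{60} = 1 for x ≠ 0 (Fermat). So ψ⁻¹(37) = 37^19 mod 61.
Repeated squaring mod 61: 37^1 ≡ 37, 37^2 ≡ 37² = 1369 ≡ 27, 37^4 ≡ 27² = 729 ≡ 58, 37^8 ≡ 58² = 3364 ≡ 9, 37^16 ≡ 9² = 81 ≡ 20. Since 19 = 16 + 2 + 1, 37^19 ≡ 20·27·37: 20·27 = 540 ≡ 52, then 52·37 = 1924 ≡ 33. So 37^19 ≡ 33 (mod 61).
Hence ψ⁻¹(37) = 33.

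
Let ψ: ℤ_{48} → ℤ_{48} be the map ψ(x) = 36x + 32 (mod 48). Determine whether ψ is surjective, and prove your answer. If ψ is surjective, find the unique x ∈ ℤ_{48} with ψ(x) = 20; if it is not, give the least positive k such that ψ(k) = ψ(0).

Since gcd(36, 48) = 12, we have 36x ≡ 0 (mod 12) for all x, so ψ(x) ≡ 8 (mod 12).
But 0 ≢ 8 (mod 12), so 0 ∈ ℤ_{48} has no preimage. Therefore ψ is not surjective.
Since ψ is not surjective, we find the least positive k with ψ(k) = ψ(0): this means 36k ≡ 0 (mod 48), i.e. 48 ∣ 36k. Since gcd(36, 48) = 12, dividing through by 12 this holds exactly when 4 ∣ 3k, and as gcd(3, 4) = 1, exactly when 4 ∣ k.
The smallest positive such k is 4.

4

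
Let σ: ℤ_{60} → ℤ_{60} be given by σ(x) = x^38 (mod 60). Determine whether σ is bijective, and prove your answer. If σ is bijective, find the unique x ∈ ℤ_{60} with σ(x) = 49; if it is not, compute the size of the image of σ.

σ(2): Repeated squaring mod 60: 2^1 ≡ 2, 2^2 ≡ 2² = 4, 2^4 ≡ 4² = 16, 2^8 ≡ 16² = 256 ≡ 16, 2^16 ≡ 16² = 256 ≡ 16, 2^32 ≡ 16² = 256 ≡ 16. Since 38 = 32 + 4 + 2, 2^38 ≡ 16·16·4: 16·16 = 256 ≡ 16, then 16·4 = 64 ≡ 4. So 2^38 ≡ 4 (mod 60).
σ(8): Repeated squaring mod 60: 8^1 ≡ 8, 8^2 ≡ 8² = 64 ≡ 4, 8^4 ≡ 4² = 16, 8^8 ≡ 16² = 256 ≡ 16, 8^16 ≡ 16² = 256 ≡ 16, 8^32 ≡ 16² = 256 ≡ 16. Since 38 = 32 + 4 + 2, 8^38 ≡ 16·16·4: 16·16 = 256 ≡ 16, then 16·4 = 64 ≡ 4. So 8^38 ≡ 4 (mod 60).
So σ(2) = σ(8) = 4 while 2 ≠ 8, thus σ is not injective, hence not bijective.
Since σ is not bijective, we determine |image(σ)|. Computing x^38 mod 60 for each x (by repeated squaring, reducing mod 60 at every step), the values σ(0), σ(1), …, σ(59) are: 0, 1, 4, 9, 16, 25, 36, 49, 4, 21, 40, 1, 24, 49, 16, 45, 16, 49, 24, 1, 40, 21, 4, 49, 36, 25, 16, 9, 4, 1, 0, 1, 4, 9, 16, 25, 36, 49, 4, 21, 40, 1, 24, 49, 16, 45, 16, 49, 24, 1, 40, 21, 4, 49, 36, 25, 16, 9, 4, 1.
The distinct values are {0, 1, 4, 9, 16, 21, 24, 25, 36, 40, 45, 49}; there are 12 of them.

12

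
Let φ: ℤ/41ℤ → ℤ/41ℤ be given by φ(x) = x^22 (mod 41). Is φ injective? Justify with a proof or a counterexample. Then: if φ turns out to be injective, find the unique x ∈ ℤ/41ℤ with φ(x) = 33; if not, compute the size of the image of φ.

21

φ(20): Repeated squaring mod 41: 20^1 ≡ 20, 20^2 ≡ 20² = 400 ≡ 31, 20^4 ≡ 31² = 961 ≡ 18, 20^8 ≡ 18² = 324 ≡ 37, 20^16 ≡ 37² = 1369 ≡ 16. Since 22 = 16 + 4 + 2, 20^22 ≡ 16·18·31: 16·18 = 288 ≡ 1, then 1·31 = 31. So 20^22 ≡ 31 (mod 41).
φ(21): Repeated squaring mod 41: 21^1 ≡ 21, 21^2 ≡ 21² = 441 ≡ 31, 21^4 ≡ 31² = 961 ≡ 18, 21^8 ≡ 18² = 324 ≡ 37, 21^16 ≡ 37² = 1369 ≡ 16. Since 22 = 16 + 4 + 2, 21^22 ≡ 16·18·31: 16·18 = 288 ≡ 1, then 1·31 = 31. So 21^22 ≡ 31 (mod 41).
So φ(20) = φ(21) = 31 while 20 ≠ 21, thus φ is not injective.
Since φ is not injective, we determine |image(φ)|. Computing x^22 mod 41 for each x (by repeated squaring, reducing mod 41 at every step), the values φ(0), φ(1), …, φ(40) are: 0, 1, 4, 32, 16, 25, 5, 33, 23, 40, 18, 2, 20, 36, 9, 21, 10, 39, 37, 8, 31, 31, 8, 37, 39, 10, 21, 9, 36, 20, 2, 18, 40, 23, 33, 5, 25, 16, 32, 4, 1.
The distinct values are {0, 1, 2, 4, 5, 8, 9, 10, 16, 18, 20, 21, 23, 25, 31, 32, 33, 36, 37, 39, 40}; there are 21 of them.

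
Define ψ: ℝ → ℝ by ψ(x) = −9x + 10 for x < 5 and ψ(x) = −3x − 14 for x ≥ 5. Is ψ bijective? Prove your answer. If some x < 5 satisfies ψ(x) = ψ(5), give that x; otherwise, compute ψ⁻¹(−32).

Both pieces are strictly decreasing (slopes −9 and −3), so each is injective on its own interval.
The left piece maps (−∞, 5) onto (−35, ∞); the right piece maps [5, ∞) onto (−∞, −29].
These images overlap. In particular ψ(5) = −29 (right piece), and solving −9x + 10 = −29 on the left piece gives x = 13/3 < 5.
So ψ(13/3) = ψ(5) with 13/3 ≠ 5, and ψ is not injective, hence not bijective. This x = 13/3 is the requested value below 5.

13/3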